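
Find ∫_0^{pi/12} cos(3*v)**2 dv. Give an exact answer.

Use the identity cos^2(3*v) = (1 + cos(6*v))/2.
An antiderivative is F(v) = v/2 + sin(6*v)/12.
Then F(pi/12) - F(0) = (1/12 + pi/24) - (0) = 1/12 + pi/24.

1/12 + pi/24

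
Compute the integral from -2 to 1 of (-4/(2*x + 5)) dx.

-log(49)

An antiderivative is F(x) = -2*log(2*x + 5).
Then F(1) - F(-2) = (-log(49)) - (0) = -log(49).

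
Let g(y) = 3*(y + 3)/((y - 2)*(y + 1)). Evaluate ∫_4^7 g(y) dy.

-11*log(2) + 7*log(5)

Factor the denominator: y**2 - y - 2 = (y + 1)(y - 2).
Partial fractions: 3*(y + 3)/((y - 2)*(y + 1)) = -2/(y + 1) + 5/(y - 2).
An antiderivative is F(y) = 5*log(y - 2) - 2*log(y + 1).
Then F(7) - F(4) = (-6*log(2) + 5*log(5)) - (log(32/25)) = -11*log(2) + 7*log(5).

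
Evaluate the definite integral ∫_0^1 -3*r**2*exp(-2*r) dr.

-3/4 + 15*exp(-2)/4

Integrate by parts twice (u = r^2, dv = -3*exp(-2*r) dr).
An antiderivative is F(r) = (6*r**2 + 6*r + 3)*exp(-2*r)/4.
Then F(1) - F(0) = (15*exp(-2)/4) - (3/4) = -3/4 + 15*exp(-2)/4.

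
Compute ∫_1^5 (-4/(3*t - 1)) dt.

An antiderivative is F(t) = -4*log(3*t - 1)/3.
Then F(5) - F(1) = (-4*log(14)/3) - (-4*log(2)/3) = -4*log(7)/3.

-4*log(7)/3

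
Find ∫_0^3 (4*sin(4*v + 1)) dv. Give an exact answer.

-cos(13) + cos(1)

Let u = 4*v + 1, so du = 4 dv. When v = 0, u = 1; when v = 3, u = 13.
The integral becomes ∫ sin(u) du from 1 to 13, with antiderivative -cos(u).
Back in v: F(v) = -cos(4*v + 1).
Then F(3) - F(0) = (-cos(13)) - (-cos(1)) = -cos(13) + cos(1).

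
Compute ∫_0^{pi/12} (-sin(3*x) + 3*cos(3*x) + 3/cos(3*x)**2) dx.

An antiderivative is F(x) = sin(3*x) + cos(3*x)/3 + tan(3*x).
Then F(pi/12) - F(0) = (2*sqrt(2)/3 + 1) - (1/3) = 2/3 + 2*sqrt(2)/3.

2/3 + 2*sqrt(2)/3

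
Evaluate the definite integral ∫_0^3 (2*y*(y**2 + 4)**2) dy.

Let u = y**2 + 4, so du = 2*y dy. When y = 0, u = 4; when y = 3, u = 13.
The integral becomes ∫ u**2 du from 4 to 13, with antiderivative u**3/3.
Back in y: F(y) = (y**2 + 4)**3/3.
Then F(3) - F(0) = (2197/3) - (64/3) = 711.

711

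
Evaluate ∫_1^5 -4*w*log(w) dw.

Integrate by parts once (u = ln w, dv = -4*w dw).
An antiderivative is F(w) = -w**2*(2*log(w) - 1).
Then F(5) - F(1) = (25 - 50*log(5)) - (1) = 24 - 50*log(5).

24 - 50*log(5)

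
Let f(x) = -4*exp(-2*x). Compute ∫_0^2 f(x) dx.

-2 + 2*exp(-4)

An antiderivative is F(x) = 2*exp(-2*x).
Then F(2) - F(0) = (2*exp(-4)) - (2) = -2 + 2*exp(-4).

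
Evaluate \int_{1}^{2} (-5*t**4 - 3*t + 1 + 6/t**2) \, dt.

-63/2

By the power rule, an antiderivative is F(t) = -t**5 - 3*t**2/2 + t - 6/t.
Then F(2) - F(1) = (-39) - (-15/2) = -63/2.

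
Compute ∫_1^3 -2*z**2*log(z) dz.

Integrate by parts once (u = ln z, dv = -2*z**2 dz).
An antiderivative is F(z) = -2*z**3*(3*log(z) - 1)/9.
Then F(3) - F(1) = (6 - 18*log(3)) - (2/9) = 52/9 - 18*log(3).

52/9 - 18*log(3)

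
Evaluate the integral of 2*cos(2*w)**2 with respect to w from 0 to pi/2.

Use the identity cos^2(2*w) = (1 + cos(4*w))/2.
An antiderivative is F(w) = w + sin(4*w)/4.
Then F(pi/2) - F(0) = (pi/2) - (0) = pi/2.

pi/2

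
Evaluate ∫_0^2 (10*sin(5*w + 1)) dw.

-2*cos(11) + 2*cos(1)

Let u = 5*w + 1, so du = 5 dw. When w = 0, u = 1; when w = 2, u = 11.
The integral becomes 2·∫ sin(u) du from 1 to 11, with antiderivative -2*cos(u).
Back in w: F(w) = -2*cos(5*w + 1).
Then F(2) - F(0) = (-2*cos(11)) - (-2*cos(1)) = -2*cos(11) + 2*cos(1).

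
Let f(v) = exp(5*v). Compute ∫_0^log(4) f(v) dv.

1023/5

Let u = exp(v), so du = exp(v) dv. When v = 0, u = 1; when v = log(4), u = 4.
The integral becomes ∫ u**4 du from 1 to 4, with antiderivative u**5/5.
Back in v: F(v) = exp(5*v)/5.
Then F(log(4)) - F(0) = (1024/5) - (1/5) = 1023/5.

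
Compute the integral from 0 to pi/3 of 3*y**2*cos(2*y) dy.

Integrate by parts twice (u = y^2, dv = 3*cos(2*y) dy).
An antiderivative is F(y) = 3*y**2*sin(2*y)/2 + 3*y*cos(2*y)/2 - 3*sin(2*y)/4.
Then F(pi/3) - F(0) = (-pi/4 - 3*sqrt(3)/8 + sqrt(3)*pi**2/12) - (0) = -pi/4 - 3*sqrt(3)/8 + sqrt(3)*pi**2/12.

-pi/4 - 3*sqrt(3)/8 + sqrt(3)*pi**2/12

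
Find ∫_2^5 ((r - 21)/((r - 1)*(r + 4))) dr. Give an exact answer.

-13*log(2) + 5*log(3)

Factor the denominator: r**2 + 3*r - 4 = (r + 4)(r - 1).
Partial fractions: (r - 21)/((r - 1)*(r + 4)) = 5/(r + 4) - 4/(r - 1).
An antiderivative is F(r) = -4*log(r - 1) + 5*log(r + 4).
Then F(5) - F(2) = (-8*log(2) + 10*log(3)) - (5*log(2) + 5*log(3)) = -13*log(2) + 5*log(3).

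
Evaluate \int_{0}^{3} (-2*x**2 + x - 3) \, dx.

-45/2

By the power rule, an antiderivative is F(x) = -2*x**3/3 + x**2/2 - 3*x.
Then F(3) - F(0) = (-45/2) - (0) = -45/2.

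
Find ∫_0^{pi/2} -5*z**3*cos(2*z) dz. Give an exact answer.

-15/4 + 15*pi**2/16

Integrate by parts 3 times (u = z^3, dv = -5*cos(2*z) dz).
An antiderivative is F(z) = -5*z**3*sin(2*z)/2 - 15*z**2*cos(2*z)/4 + 15*z*sin(2*z)/4 + 15*cos(2*z)/8.
Then F(pi/2) - F(0) = (-15/8 + 15*pi**2/16) - (15/8) = -15/4 + 15*pi**2/16.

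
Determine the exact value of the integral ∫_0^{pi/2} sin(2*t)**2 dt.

Use the identity sin^2(2*t) = (1 - cos(4*t))/2.
An antiderivative is F(t) = t/2 - sin(4*t)/8.
Then F(pi/2) - F(0) = (pi/4) - (0) = pi/4.

pi/4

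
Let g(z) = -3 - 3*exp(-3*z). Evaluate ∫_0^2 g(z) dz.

An antiderivative is F(z) = -3*z + exp(-3*z).
Then F(2) - F(0) = (-6 + exp(-6)) - (1) = -7 + exp(-6).

-7 + exp(-6)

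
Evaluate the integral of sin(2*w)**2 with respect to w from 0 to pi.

Use the identity sin^2(2*w) = (1 - cos(4*w))/2.
An antiderivative is F(w) = w/2 - sin(4*w)/8.
Then F(pi) - F(0) = (pi/2) - (0) = pi/2.

pi/2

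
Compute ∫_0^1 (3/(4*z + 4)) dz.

An antiderivative is F(z) = 3*log(4*z + 4)/4.
Then F(1) - F(0) = (9*log(2)/4) - (3*log(2)/2) = 3*log(2)/4.

3*log(2)/4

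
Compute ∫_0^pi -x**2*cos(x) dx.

2*pi

Integrate by parts twice (u = x^2, dv = -cos(x) dx).
An antiderivative is F(x) = -x**2*sin(x) - 2*x*cos(x) + 2*sin(x).
Then F(pi) - F(0) = (2*pi) - (0) = 2*pi.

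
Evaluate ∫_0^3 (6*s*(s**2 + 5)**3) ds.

Let u = s**2 + 5, so du = 2*s ds. When s = 0, u = 5; when s = 3, u = 14.
The integral becomes 3·∫ u**3 du from 5 to 14, with antiderivative 3*u**4/4.
Back in s: F(s) = 3*(s**2 + 5)**4/4.
Then F(3) - F(0) = (28812) - (1875/4) = 113373/4.

113373/4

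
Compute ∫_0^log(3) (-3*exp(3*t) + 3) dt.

An antiderivative is F(t) = -exp(3*t) + 3*t.
Then F(log(3)) - F(0) = (-27 + 3*log(3)) - (-1) = -26 + log(27).

-26 + log(27)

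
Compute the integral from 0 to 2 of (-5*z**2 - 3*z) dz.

-58/3

By the power rule, an antiderivative is F(z) = -5*z**3/3 - 3*z**2/2.
Then F(2) - F(0) = (-58/3) - (0) = -58/3.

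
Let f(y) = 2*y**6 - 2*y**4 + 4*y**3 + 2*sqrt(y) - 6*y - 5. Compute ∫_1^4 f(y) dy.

By the power rule, an antiderivative is F(y) = 2*y**7/7 - 2*y**5/5 + y**4 + 4*y**(3/2)/3 - 3*y**2 - 5*y.
Then F(4) - F(1) = (469372/105) - (-607/105) = 469979/105.

469979/105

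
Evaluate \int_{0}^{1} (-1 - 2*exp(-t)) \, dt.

-3 + 2*exp(-1)

An antiderivative is F(t) = -t + 2*exp(-t).
Then F(1) - F(0) = (-1 + 2*exp(-1)) - (2) = -3 + 2*exp(-1).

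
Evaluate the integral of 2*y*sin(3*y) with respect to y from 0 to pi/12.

sqrt(2)*(4 - pi)/36

Integrate by parts once (u = y, dv = 2*sin(3*y) dy).
An antiderivative is F(y) = -2*y*cos(3*y)/3 + 2*sin(3*y)/9.
Then F(pi/12) - F(0) = (sqrt(2)*(4 - pi)/36) - (0) = sqrt(2)*(4 - pi)/36.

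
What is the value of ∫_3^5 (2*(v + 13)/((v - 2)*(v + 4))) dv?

-log(3) + 3*log(7)

Factor the denominator: v**2 + 2*v - 8 = (v + 4)(v - 2).
Partial fractions: 2*(v + 13)/((v - 2)*(v + 4)) = -3/(v + 4) + 5/(v - 2).
An antiderivative is F(v) = 5*log(v - 2) - 3*log(v + 4).
Then F(5) - F(3) = (-log(3)) - (-3*log(7)) = -log(3) + 3*log(7).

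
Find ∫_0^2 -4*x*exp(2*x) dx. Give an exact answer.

-3*exp(4) - 1

Integrate by parts once (u = x, dv = -4*exp(2*x) dx).
An antiderivative is F(x) = (-2*x + 1)*exp(2*x).
Then F(2) - F(0) = (-3*exp(4)) - (1) = -3*exp(4) - 1.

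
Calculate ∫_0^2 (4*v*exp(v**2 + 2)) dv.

-2*(1 - exp(4))*exp(2)

Let u = v**2 + 2, so du = 2*v dv. When v = 0, u = 2; when v = 2, u = 6.
The integral becomes 2·∫ exp(u) du from 2 to 6, with antiderivative 2*exp(u).
Back in v: F(v) = 2*exp(v**2 + 2).
Then F(2) - F(0) = (2*exp(6)) - (2*exp(2)) = -2*(1 - exp(4))*exp(2).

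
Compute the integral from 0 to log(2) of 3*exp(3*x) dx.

Let u = exp(x), so du = exp(x) dx. When x = 0, u = 1; when x = log(2), u = 2.
The integral becomes 3·∫ u**2 du from 1 to 2, with antiderivative u**3.
Back in x: F(x) = exp(3*x).
Then F(log(2)) - F(0) = (8) - (1) = 7.

7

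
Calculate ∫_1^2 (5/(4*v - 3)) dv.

5*log(5)/4

An antiderivative is F(v) = 5*log(4*v - 3)/4.
Then F(2) - F(1) = (5*log(5)/4) - (0) = 5*log(5)/4.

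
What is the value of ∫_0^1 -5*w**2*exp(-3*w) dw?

-10/27 + 85*exp(-3)/27

Integrate by parts twice (u = w^2, dv = -5*exp(-3*w) dw).
An antiderivative is F(w) = (45*w**2 + 30*w + 10)*exp(-3*w)/27.
Then F(1) - F(0) = (85*exp(-3)/27) - (10/27) = -10/27 + 85*exp(-3)/27.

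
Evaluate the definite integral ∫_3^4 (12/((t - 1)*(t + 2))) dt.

-8*log(2) + 4*log(5)

Factor the denominator: t**2 + t - 2 = (t + 2)(t - 1).
Partial fractions: 12/((t - 1)*(t + 2)) = -4/(t + 2) + 4/(t - 1).
An antiderivative is F(t) = 4*log(t - 1) - 4*log(t + 2).
Then F(4) - F(3) = (-log(16)) - (-4*log(5) + 4*log(2)) = -8*log(2) + 4*log(5).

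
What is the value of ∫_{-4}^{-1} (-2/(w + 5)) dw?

-log(16)

An antiderivative is F(w) = -2*log(w + 5).
Then F(-1) - F(-4) = (-log(16)) - (0) = -log(16).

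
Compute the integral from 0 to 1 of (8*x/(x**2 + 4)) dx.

-8*log(2) + 4*log(5)

Let u = x**2 + 4, so du = 2*x dx. When x = 0, u = 4; when x = 1, u = 5.
The integral becomes 4·∫ 1/u du from 4 to 5, with antiderivative 4*log(u).
Back in x: F(x) = 4*log(x**2 + 4).
Then F(1) - F(0) = (4*log(5)) - (8*log(2)) = -8*log(2) + 4*log(5).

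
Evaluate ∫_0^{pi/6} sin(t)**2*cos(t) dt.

Let u = sin(t), so du = cos(t) dt. When t = 0, u = 0; when t = pi/6, u = 1/2.
The integral becomes ∫ u**2 du from 0 to 1/2, with antiderivative u**3/3.
Back in t: F(t) = sin(t)**3/3.
Then F(pi/6) - F(0) = (1/24) - (0) = 1/24.

1/24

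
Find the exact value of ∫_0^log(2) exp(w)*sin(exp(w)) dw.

-cos(2) + cos(1)

Let u = exp(w), so du = exp(w) dw. When w = 0, u = 1; when w = log(2), u = 2.
The integral becomes ∫ sin(u) du from 1 to 2, with antiderivative -cos(u).
Back in w: F(w) = -cos(exp(w)).
Then F(log(2)) - F(0) = (-cos(2)) - (-cos(1)) = -cos(2) + cos(1).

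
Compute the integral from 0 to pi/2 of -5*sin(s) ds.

-5

An antiderivative is F(s) = 5*cos(s).
Then F(pi/2) - F(0) = (0) - (5) = -5.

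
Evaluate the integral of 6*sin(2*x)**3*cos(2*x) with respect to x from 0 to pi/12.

Let u = sin(2*x), so du = 2*cos(2*x) dx. When x = 0, u = 0; when x = pi/12, u = 1/2.
The integral becomes 3·∫ u**3 du from 0 to 1/2, with antiderivative 3*u**4/4.
Back in x: F(x) = 3*sin(2*x)**4/4.
Then F(pi/12) - F(0) = (3/64) - (0) = 3/64.

3/64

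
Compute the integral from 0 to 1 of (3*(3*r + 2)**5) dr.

5187/2

Let u = 3*r + 2, so du = 3 dr. When r = 0, u = 2; when r = 1, u = 5.
The integral becomes ∫ u**5 du from 2 to 5, with antiderivative u**6/6.
Back in r: F(r) = (3*r + 2)**6/6.
Then F(1) - F(0) = (15625/6) - (32/3) = 5187/2.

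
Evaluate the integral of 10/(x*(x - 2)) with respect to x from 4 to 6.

-5*log(3) + 10*log(2)

Factor the denominator: x**2 - 2*x = x(x - 2).
Partial fractions: 10/(x*(x - 2)) = -5/x + 5/(x - 2).
An antiderivative is F(x) = -5*log(x) + 5*log(x - 2).
Then F(6) - F(4) = (-5*log(3) + 5*log(2)) - (-log(32)) = -5*log(3) + 10*log(2).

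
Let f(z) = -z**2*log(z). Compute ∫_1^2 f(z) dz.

7/9 - 8*log(2)/3

Integrate by parts once (u = ln z, dv = -z**2 dz).
An antiderivative is F(z) = -z**3*(3*log(z) - 1)/9.
Then F(2) - F(1) = (8/9 - 8*log(2)/3) - (1/9) = 7/9 - 8*log(2)/3.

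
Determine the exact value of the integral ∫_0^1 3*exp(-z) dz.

3 - 3*exp(-1)

An antiderivative is F(z) = -3*exp(-z).
Then F(1) - F(0) = (-3*exp(-1)) - (-3) = 3 - 3*exp(-1).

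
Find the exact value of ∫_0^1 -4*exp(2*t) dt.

2 - 2*exp(2)

An antiderivative is F(t) = -2*exp(2*t).
Then F(1) - F(0) = (-2*exp(2)) - (-2) = 2 - 2*exp(2).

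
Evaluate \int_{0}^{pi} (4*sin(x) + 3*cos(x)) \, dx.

8

An antiderivative is F(x) = 3*sin(x) - 4*cos(x).
Then F(pi) - F(0) = (4) - (-4) = 8.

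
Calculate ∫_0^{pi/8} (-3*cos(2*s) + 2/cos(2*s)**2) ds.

1 - 3*sqrt(2)/4

An antiderivative is F(s) = -3*sin(2*s)/2 + tan(2*s).
Then F(pi/8) - F(0) = (1 - 3*sqrt(2)/4) - (0) = 1 - 3*sqrt(2)/4.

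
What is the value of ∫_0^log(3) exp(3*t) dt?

26/3

Let u = exp(t), so du = exp(t) dt. When t = 0, u = 1; when t = log(3), u = 3.
The integral becomes ∫ u**2 du from 1 to 3, with antiderivative u**3/3.
Back in t: F(t) = exp(3*t)/3.
Then F(log(3)) - F(0) = (9) - (1/3) = 26/3.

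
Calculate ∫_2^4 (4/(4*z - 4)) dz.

An antiderivative is F(z) = log(4*z - 4).
Then F(4) - F(2) = (log(12)) - (log(4)) = log(3).

log(3)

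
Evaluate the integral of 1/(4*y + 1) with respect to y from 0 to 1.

log(5)/4

An antiderivative is F(y) = log(4*y + 1)/4.
Then F(1) - F(0) = (log(5)/4) - (0) = log(5)/4.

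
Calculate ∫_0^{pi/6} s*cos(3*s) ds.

Integrate by parts once (u = s, dv = cos(3*s) ds).
An antiderivative is F(s) = s*sin(3*s)/3 + cos(3*s)/9.
Then F(pi/6) - F(0) = (pi/18) - (1/9) = -1/9 + pi/18.

-1/9 + pi/18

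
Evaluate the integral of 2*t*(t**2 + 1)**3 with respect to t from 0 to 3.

Let u = t**2 + 1, so du = 2*t dt. When t = 0, u = 1; when t = 3, u = 10.
The integral becomes ∫ u**3 du from 1 to 10, with antiderivative u**4/4.
Back in t: F(t) = (t**2 + 1)**4/4.
Then F(3) - F(0) = (2500) - (1/4) = 9999/4.

9999/4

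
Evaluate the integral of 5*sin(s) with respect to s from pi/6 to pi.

An antiderivative is F(s) = -5*cos(s).
Then F(pi) - F(pi/6) = (5) - (-5*sqrt(3)/2) = 5*sqrt(3)/2 + 5.

5*sqrt(3)/2 + 5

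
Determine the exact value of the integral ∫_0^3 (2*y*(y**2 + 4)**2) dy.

711

Let u = y**2 + 4, so du = 2*y dy. When y = 0, u = 4; when y = 3, u = 13.
The integral becomes ∫ u**2 du from 4 to 13, with antiderivative u**3/3.
Back in y: F(y) = (y**2 + 4)**3/3.
Then F(3) - F(0) = (2197/3) - (64/3) = 711.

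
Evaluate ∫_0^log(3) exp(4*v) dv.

Let u = exp(v), so du = exp(v) dv. When v = 0, u = 1; when v = log(3), u = 3.
The integral becomes ∫ u**3 du from 1 to 3, with antiderivative u**4/4.
Back in v: F(v) = exp(4*v)/4.
Then F(log(3)) - F(0) = (81/4) - (1/4) = 20.

20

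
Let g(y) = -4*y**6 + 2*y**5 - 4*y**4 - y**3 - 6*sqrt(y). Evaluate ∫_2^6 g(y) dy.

By the power rule, an antiderivative is F(y) = -4*y**7/7 + y**6/3 - 4*y**5/5 - y**4/4 - 4*y**(3/2).
Then F(6) - F(2) = (-5283468/35 - 24*sqrt(6)) - (-8548/105 - 8*sqrt(2)) = -15841856/105 - 24*sqrt(6) + 8*sqrt(2).

-15841856/105 - 24*sqrt(6) + 8*sqrt(2)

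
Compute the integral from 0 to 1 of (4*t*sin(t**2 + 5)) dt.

Let u = t**2 + 5, so du = 2*t dt. When t = 0, u = 5; when t = 1, u = 6.
The integral becomes 2·∫ sin(u) du from 5 to 6, with antiderivative -2*cos(u).
Back in t: F(t) = -2*cos(t**2 + 5).
Then F(1) - F(0) = (-2*cos(6)) - (-2*cos(5)) = -2*cos(6) + 2*cos(5).

-2*cos(6) + 2*cos(5)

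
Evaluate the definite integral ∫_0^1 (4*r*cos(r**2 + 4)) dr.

2*sin(5) - 2*sin(4)

Let u = r**2 + 4, so du = 2*r dr. When r = 0, u = 4; when r = 1, u = 5.
The integral becomes 2·∫ cos(u) du from 4 to 5, with antiderivative 2*sin(u).
Back in r: F(r) = 2*sin(r**2 + 4).
Then F(1) - F(0) = (2*sin(5)) - (2*sin(4)) = 2*sin(5) - 2*sin(4).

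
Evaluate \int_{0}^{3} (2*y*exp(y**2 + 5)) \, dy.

-exp(5) + exp(14)

Let u = y**2 + 5, so du = 2*y dy. When y = 0, u = 5; when y = 3, u = 14.
The integral becomes ∫ exp(u) du from 5 to 14, with antiderivative exp(u).
Back in y: F(y) = exp(y**2 + 5).
Then F(3) - F(0) = (exp(14)) - (exp(5)) = -exp(5) + exp(14).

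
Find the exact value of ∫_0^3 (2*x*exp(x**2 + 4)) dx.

-exp(4) + exp(13)

Let u = x**2 + 4, so du = 2*x dx. When x = 0, u = 4; when x = 3, u = 13.
The integral becomes ∫ exp(u) du from 4 to 13, with antiderivative exp(u).
Back in x: F(x) = exp(x**2 + 4).
Then F(3) - F(0) = (exp(13)) - (exp(4)) = -exp(4) + exp(13).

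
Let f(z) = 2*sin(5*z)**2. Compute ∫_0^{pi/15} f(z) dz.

-sqrt(3)/20 + pi/15

Use the identity sin^2(5*z) = (1 - cos(10*z))/2.
An antiderivative is F(z) = z - sin(10*z)/10.
Then F(pi/15) - F(0) = (-sqrt(3)/20 + pi/15) - (0) = -sqrt(3)/20 + pi/15.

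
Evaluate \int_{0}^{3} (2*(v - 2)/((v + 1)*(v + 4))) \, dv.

-12*log(2) + 4*log(7)

Factor the denominator: v**2 + 5*v + 4 = (v + 4)(v + 1).
Partial fractions: 2*(v - 2)/((v + 1)*(v + 4)) = 4/(v + 4) - 2/(v + 1).
An antiderivative is F(v) = -2*log(v + 1) + 4*log(v + 4).
Then F(3) - F(0) = (-4*log(2) + 4*log(7)) - (8*log(2)) = -12*log(2) + 4*log(7).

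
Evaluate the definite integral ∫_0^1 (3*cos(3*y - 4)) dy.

Let u = 3*y - 4, so du = 3 dy. When y = 0, u = -4; when y = 1, u = -1.
The integral becomes ∫ cos(u) du from -4 to -1, with antiderivative sin(u).
Back in y: F(y) = sin(3*y - 4).
Then F(1) - F(0) = (-sin(1)) - (-sin(4)) = -sin(1) + sin(4).

-sin(1) + sin(4)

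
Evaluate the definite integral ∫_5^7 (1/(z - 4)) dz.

An antiderivative is F(z) = log(z - 4).
Then F(7) - F(5) = (log(3)) - (0) = log(3).

log(3)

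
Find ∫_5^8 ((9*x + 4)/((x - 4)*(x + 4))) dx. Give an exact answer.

-4*log(3) + 18*log(2)

Factor the denominator: x**2 - 16 = (x + 4)(x - 4).
Partial fractions: (9*x + 4)/((x - 4)*(x + 4)) = 4/(x + 4) + 5/(x - 4).
An antiderivative is F(x) = 5*log(x - 4) + 4*log(x + 4).
Then F(8) - F(5) = (4*log(3) + 18*log(2)) - (8*log(3)) = -4*log(3) + 18*log(2).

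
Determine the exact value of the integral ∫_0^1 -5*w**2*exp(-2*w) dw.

Integrate by parts twice (u = w^2, dv = -5*exp(-2*w) dw).
An antiderivative is F(w) = (10*w**2 + 10*w + 5)*exp(-2*w)/4.
Then F(1) - F(0) = (25*exp(-2)/4) - (5/4) = -5/4 + 25*exp(-2)/4.

-5/4 + 25*exp(-2)/4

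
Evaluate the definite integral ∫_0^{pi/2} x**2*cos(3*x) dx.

2/27 - pi**2/12

Integrate by parts twice (u = x^2, dv = cos(3*x) dx).
An antiderivative is F(x) = x**2*sin(3*x)/3 + 2*x*cos(3*x)/9 - 2*sin(3*x)/27.
Then F(pi/2) - F(0) = (2/27 - pi**2/12) - (0) = 2/27 - pi**2/12.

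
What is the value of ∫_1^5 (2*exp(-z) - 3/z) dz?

-3*log(5) - 2*exp(-5) + 2*exp(-1)

An antiderivative is F(z) = -3*log(z) - 2*exp(-z).
Then F(5) - F(1) = (-3*log(5) - 2*exp(-5)) - (-2*exp(-1)) = -3*log(5) - 2*exp(-5) + 2*exp(-1).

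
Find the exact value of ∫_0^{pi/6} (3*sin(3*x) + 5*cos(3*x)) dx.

8/3

An antiderivative is F(x) = 5*sin(3*x)/3 - cos(3*x).
Then F(pi/6) - F(0) = (5/3) - (-1) = 8/3.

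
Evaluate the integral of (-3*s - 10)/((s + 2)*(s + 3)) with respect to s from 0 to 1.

Factor the denominator: s**2 + 5*s + 6 = (s + 3)(s + 2).
Partial fractions: (-3*s - 10)/((s + 2)*(s + 3)) = 1/(s + 3) - 4/(s + 2).
An antiderivative is F(s) = -4*log(s + 2) + log(s + 3).
Then F(1) - F(0) = (log(4/81)) - (log(3/16)) = -5*log(3) + 6*log(2).

-5*log(3) + 6*log(2)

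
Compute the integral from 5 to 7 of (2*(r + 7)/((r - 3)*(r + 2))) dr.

-4*log(3) + 4*log(2) + 2*log(7)

Factor the denominator: r**2 - r - 6 = (r + 2)(r - 3).
Partial fractions: 2*(r + 7)/((r - 3)*(r + 2)) = -2/(r + 2) + 4/(r - 3).
An antiderivative is F(r) = 4*log(r - 3) - 2*log(r + 2).
Then F(7) - F(5) = (-4*log(3) + 8*log(2)) - (log(16/49)) = -4*log(3) + 4*log(2) + 2*log(7).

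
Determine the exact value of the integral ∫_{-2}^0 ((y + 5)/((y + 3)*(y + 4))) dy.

log(9/2)

Factor the denominator: y**2 + 7*y + 12 = (y + 4)(y + 3).
Partial fractions: (y + 5)/((y + 3)*(y + 4)) = -1/(y + 4) + 2/(y + 3).
An antiderivative is F(y) = 2*log(y + 3) - log(y + 4).
Then F(0) - F(-2) = (log(9/4)) - (-log(2)) = log(9/2).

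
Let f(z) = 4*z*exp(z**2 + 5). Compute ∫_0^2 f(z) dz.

-2*(1 - exp(4))*exp(5)

Let u = z**2 + 5, so du = 2*z dz. When z = 0, u = 5; when z = 2, u = 9.
The integral becomes 2·∫ exp(u) du from 5 to 9, with antiderivative 2*exp(u).
Back in z: F(z) = 2*exp(z**2 + 5).
Then F(2) - F(0) = (2*exp(9)) - (2*exp(5)) = -2*(1 - exp(4))*exp(5).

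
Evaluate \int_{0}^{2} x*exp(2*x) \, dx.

Integrate by parts once (u = x, dv = exp(2*x) dx).
An antiderivative is F(x) = (2*x - 1)*exp(2*x)/4.
Then F(2) - F(0) = (3*exp(4)/4) - (-1/4) = 1/4 + 3*exp(4)/4.

1/4 + 3*exp(4)/4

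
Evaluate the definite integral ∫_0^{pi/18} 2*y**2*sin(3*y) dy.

Integrate by parts twice (u = y^2, dv = 2*sin(3*y) dy).
An antiderivative is F(y) = -2*y**2*cos(3*y)/3 + 4*y*sin(3*y)/9 + 4*cos(3*y)/27.
Then F(pi/18) - F(0) = (-sqrt(3)*pi**2/972 + pi/81 + 2*sqrt(3)/27) - (4/27) = -4/27 - sqrt(3)*pi**2/972 + pi/81 + 2*sqrt(3)/27.

-4/27 - sqrt(3)*pi**2/972 + pi/81 + 2*sqrt(3)/27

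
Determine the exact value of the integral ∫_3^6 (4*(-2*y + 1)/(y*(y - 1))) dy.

Factor the denominator: y**2 - y = y(y - 1).
Partial fractions: 4*(-2*y + 1)/(y*(y - 1)) = -4/y - 4/(y - 1).
An antiderivative is F(y) = -4*log(y) - 4*log(y - 1).
Then F(6) - F(3) = (-4*log(5) - 4*log(3) - 4*log(2)) - (-4*log(3) - 4*log(2)) = -4*log(5).

-4*log(5)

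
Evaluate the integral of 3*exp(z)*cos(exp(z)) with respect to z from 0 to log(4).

-3*sin(1) + 3*sin(4)

Let u = exp(z), so du = exp(z) dz. When z = 0, u = 1; when z = log(4), u = 4.
The integral becomes 3·∫ cos(u) du from 1 to 4, with antiderivative 3*sin(u).
Back in z: F(z) = 3*sin(exp(z)).
Then F(log(4)) - F(0) = (3*sin(4)) - (3*sin(1)) = -3*sin(1) + 3*sin(4).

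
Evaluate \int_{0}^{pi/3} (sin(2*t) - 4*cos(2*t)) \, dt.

An antiderivative is F(t) = -2*sin(2*t) - cos(2*t)/2.
Then F(pi/3) - F(0) = (1/4 - sqrt(3)) - (-1/2) = 3/4 - sqrt(3).

3/4 - sqrt(3)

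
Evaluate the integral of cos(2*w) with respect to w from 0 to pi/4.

An antiderivative is F(w) = sin(2*w)/2.
Then F(pi/4) - F(0) = (1/2) - (0) = 1/2.

1/2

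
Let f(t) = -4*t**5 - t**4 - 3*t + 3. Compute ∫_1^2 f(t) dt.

By the power rule, an antiderivative is F(t) = -2*t**6/3 - t**5/5 - 3*t**2/2 + 3*t.
Then F(2) - F(1) = (-736/15) - (19/30) = -497/10.

-497/10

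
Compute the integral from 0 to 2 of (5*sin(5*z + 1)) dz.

Let u = 5*z + 1, so du = 5 dz. When z = 0, u = 1; when z = 2, u = 11.
The integral becomes ∫ sin(u) du from 1 to 11, with antiderivative -cos(u).
Back in z: F(z) = -cos(5*z + 1).
Then F(2) - F(0) = (-cos(11)) - (-cos(1)) = -cos(11) + cos(1).

-cos(11) + cos(1)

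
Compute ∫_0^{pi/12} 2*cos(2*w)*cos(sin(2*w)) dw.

Let u = sin(2*w), so du = 2*cos(2*w) dw. When w = 0, u = 0; when w = pi/12, u = 1/2.
The integral becomes ∫ cos(u) du from 0 to 1/2, with antiderivative sin(u).
Back in w: F(w) = sin(sin(2*w)).
Then F(pi/12) - F(0) = (sin(1/2)) - (0) = sin(1/2).

sin(1/2)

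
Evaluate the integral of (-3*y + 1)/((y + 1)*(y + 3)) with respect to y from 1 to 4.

Factor the denominator: y**2 + 4*y + 3 = (y + 3)(y + 1).
Partial fractions: (-3*y + 1)/((y + 1)*(y + 3)) = -5/(y + 3) + 2/(y + 1).
An antiderivative is F(y) = 2*log(y + 1) - 5*log(y + 3).
Then F(4) - F(1) = (-5*log(7) + 2*log(5)) - (-8*log(2)) = -5*log(7) + 2*log(5) + 8*log(2).

-5*log(7) + 2*log(5) + 8*log(2)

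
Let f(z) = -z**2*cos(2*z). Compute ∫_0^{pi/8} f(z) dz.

sqrt(2)*(-8*pi - pi**2 + 32)/256

Integrate by parts twice (u = z^2, dv = -cos(2*z) dz).
An antiderivative is F(z) = -z**2*sin(2*z)/2 - z*cos(2*z)/2 + sin(2*z)/4.
Then F(pi/8) - F(0) = (sqrt(2)*(-8*pi - pi**2 + 32)/256) - (0) = sqrt(2)*(-8*pi - pi**2 + 32)/256.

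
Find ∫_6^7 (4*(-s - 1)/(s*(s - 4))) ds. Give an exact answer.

-6*log(3) + log(7) + 4*log(2)

Factor the denominator: s**2 - 4*s = s(s - 4).
Partial fractions: 4*(-s - 1)/(s*(s - 4)) = 1/s - 5/(s - 4).
An antiderivative is F(s) = log(s) - 5*log(s - 4).
Then F(7) - F(6) = (-5*log(3) + log(7)) - (log(3/16)) = -6*log(3) + log(7) + 4*log(2).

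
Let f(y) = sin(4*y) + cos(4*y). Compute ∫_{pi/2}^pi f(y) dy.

0

An antiderivative is F(y) = sin(4*y)/4 - cos(4*y)/4.
Then F(pi) - F(pi/2) = (-1/4) - (-1/4) = 0.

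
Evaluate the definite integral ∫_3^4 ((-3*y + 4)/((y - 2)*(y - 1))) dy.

Factor the denominator: y**2 - 3*y + 2 = (y - 1)(y - 2).
Partial fractions: (-3*y + 4)/((y - 2)*(y - 1)) = -1/(y - 1) - 2/(y - 2).
An antiderivative is F(y) = -2*log(y - 2) - log(y - 1).
Then F(4) - F(3) = (-log(12)) - (-log(2)) = -log(6).

-log(6)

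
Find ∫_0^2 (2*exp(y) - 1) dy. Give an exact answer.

An antiderivative is F(y) = -y + 2*exp(y).
Then F(2) - F(0) = (-2 + 2*exp(2)) - (2) = -4 + 2*exp(2).

-4 + 2*exp(2)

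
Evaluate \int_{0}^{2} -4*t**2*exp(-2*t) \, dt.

Integrate by parts twice (u = t^2, dv = -4*exp(-2*t) dt).
An antiderivative is F(t) = (2*t**2 + 2*t + 1)*exp(-2*t).
Then F(2) - F(0) = (13*exp(-4)) - (1) = -1 + 13*exp(-4).

-1 + 13*exp(-4)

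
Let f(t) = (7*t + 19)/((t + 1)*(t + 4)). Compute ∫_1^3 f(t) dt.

-3*log(5) + 4*log(2) + 3*log(7)

Factor the denominator: t**2 + 5*t + 4 = (t + 4)(t + 1).
Partial fractions: (7*t + 19)/((t + 1)*(t + 4)) = 3/(t + 4) + 4/(t + 1).
An antiderivative is F(t) = 4*log(t + 1) + 3*log(t + 4).
Then F(3) - F(1) = (8*log(2) + 3*log(7)) - (4*log(2) + 3*log(5)) = -3*log(5) + 4*log(2) + 3*log(7).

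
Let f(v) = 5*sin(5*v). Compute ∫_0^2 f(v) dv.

Let u = 5*v, so du = 5 dv. When v = 0, u = 0; when v = 2, u = 10.
The integral becomes ∫ sin(u) du from 0 to 10, with antiderivative -cos(u).
Back in v: F(v) = -cos(5*v).
Then F(2) - F(0) = (-cos(10)) - (-1) = 1 - cos(10).

1 - cos(10)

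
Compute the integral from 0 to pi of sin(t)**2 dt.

pi/2

Use the identity sin^2(t) = (1 - cos(2*t))/2.
An antiderivative is F(t) = t/2 - sin(2*t)/4.
Then F(pi) - F(0) = (pi/2) - (0) = pi/2.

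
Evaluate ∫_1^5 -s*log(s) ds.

6 - 25*log(5)/2

Integrate by parts once (u = ln s, dv = -s ds).
An antiderivative is F(s) = -s**2*(2*log(s) - 1)/4.
Then F(5) - F(1) = (25/4 - 25*log(5)/2) - (1/4) = 6 - 25*log(5)/2.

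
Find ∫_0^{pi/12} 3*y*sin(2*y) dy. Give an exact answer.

-sqrt(3)*pi/16 + 3/8

Integrate by parts once (u = y, dv = 3*sin(2*y) dy).
An antiderivative is F(y) = -3*y*cos(2*y)/2 + 3*sin(2*y)/4.
Then F(pi/12) - F(0) = (-sqrt(3)*pi/16 + 3/8) - (0) = -sqrt(3)*pi/16 + 3/8.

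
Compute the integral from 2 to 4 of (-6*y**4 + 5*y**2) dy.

-16456/15

By the power rule, an antiderivative is F(y) = -6*y**5/5 + 5*y**3/3.
Then F(4) - F(2) = (-16832/15) - (-376/15) = -16456/15.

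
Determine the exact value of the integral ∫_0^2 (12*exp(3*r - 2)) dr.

Let u = 3*r - 2, so du = 3 dr. When r = 0, u = -2; when r = 2, u = 4.
The integral becomes 4·∫ exp(u) du from -2 to 4, with antiderivative 4*exp(u).
Back in r: F(r) = 4*exp(3*r - 2).
Then F(2) - F(0) = (4*exp(4)) - (4*exp(-2)) = -(4 - 4*exp(6))*exp(-2).

-(4 - 4*exp(6))*exp(-2)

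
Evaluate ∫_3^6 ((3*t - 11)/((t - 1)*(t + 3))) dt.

Factor the denominator: t**2 + 2*t - 3 = (t + 3)(t - 1).
Partial fractions: (3*t - 11)/((t - 1)*(t + 3)) = 5/(t + 3) - 2/(t - 1).
An antiderivative is F(t) = -2*log(t - 1) + 5*log(t + 3).
Then F(6) - F(3) = (-2*log(5) + 10*log(3)) - (3*log(2) + 5*log(3)) = -2*log(5) - 3*log(2) + 5*log(3).

-2*log(5) - 3*log(2) + 5*log(3)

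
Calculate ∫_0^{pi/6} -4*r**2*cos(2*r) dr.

-pi/6 - sqrt(3)*pi**2/36 + sqrt(3)/2

Integrate by parts twice (u = r^2, dv = -4*cos(2*r) dr).
An antiderivative is F(r) = -2*r**2*sin(2*r) - 2*r*cos(2*r) + sin(2*r).
Then F(pi/6) - F(0) = (-pi/6 - sqrt(3)*pi**2/36 + sqrt(3)/2) - (0) = -pi/6 - sqrt(3)*pi**2/36 + sqrt(3)/2.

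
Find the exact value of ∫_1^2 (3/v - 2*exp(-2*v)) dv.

-exp(-2) + exp(-4) + 3*log(2)

An antiderivative is F(v) = 3*log(v) + exp(-2*v).
Then F(2) - F(1) = (exp(-4) + 3*log(2)) - (exp(-2)) = -exp(-2) + exp(-4) + 3*log(2).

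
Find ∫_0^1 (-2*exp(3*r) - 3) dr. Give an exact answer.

An antiderivative is F(r) = -2*exp(3*r)/3 - 3*r.
Then F(1) - F(0) = (-2*exp(3)/3 - 3) - (-2/3) = -2*exp(3)/3 - 7/3.

-2*exp(3)/3 - 7/3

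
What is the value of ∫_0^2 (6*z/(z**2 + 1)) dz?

Let u = z**2 + 1, so du = 2*z dz. When z = 0, u = 1; when z = 2, u = 5.
The integral becomes 3·∫ 1/u du from 1 to 5, with antiderivative 3*log(u).
Back in z: F(z) = 3*log(z**2 + 1).
Then F(2) - F(0) = (3*log(5)) - (0) = 3*log(5).

3*log(5)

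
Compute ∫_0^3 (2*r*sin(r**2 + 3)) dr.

Let u = r**2 + 3, so du = 2*r dr. When r = 0, u = 3; when r = 3, u = 12.
The integral becomes ∫ sin(u) du from 3 to 12, with antiderivative -cos(u).
Back in r: F(r) = -cos(r**2 + 3).
Then F(3) - F(0) = (-cos(12)) - (-cos(3)) = cos(3) - cos(12).

cos(3) - cos(12)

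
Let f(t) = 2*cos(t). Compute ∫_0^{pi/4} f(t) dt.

An antiderivative is F(t) = 2*sin(t).
Then F(pi/4) - F(0) = (sqrt(2)) - (0) = sqrt(2).

sqrt(2)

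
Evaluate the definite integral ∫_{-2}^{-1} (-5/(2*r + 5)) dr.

An antiderivative is F(r) = -5*log(2*r + 5)/2.
Then F(-1) - F(-2) = (-5*log(3)/2) - (0) = -5*log(3)/2.

-5*log(3)/2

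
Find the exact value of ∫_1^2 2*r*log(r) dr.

Integrate by parts once (u = ln r, dv = 2*r dr).
An antiderivative is F(r) = r**2*(2*log(r) - 1)/2.
Then F(2) - F(1) = (-2 + log(16)) - (-1/2) = -3/2 + log(16).

-3/2 + log(16)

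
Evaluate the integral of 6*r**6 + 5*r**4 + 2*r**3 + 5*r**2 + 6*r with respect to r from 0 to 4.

By the power rule, an antiderivative is F(r) = 6*r**7/7 + r**5 + r**4/2 + 5*r**3/3 + 3*r**2.
Then F(4) - F(0) = (322352/21) - (0) = 322352/21.

322352/21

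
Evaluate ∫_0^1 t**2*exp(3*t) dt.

Integrate by parts twice (u = t^2, dv = exp(3*t) dt).
An antiderivative is F(t) = (9*t**2 - 6*t + 2)*exp(3*t)/27.
Then F(1) - F(0) = (5*exp(3)/27) - (2/27) = -2/27 + 5*exp(3)/27.

-2/27 + 5*exp(3)/27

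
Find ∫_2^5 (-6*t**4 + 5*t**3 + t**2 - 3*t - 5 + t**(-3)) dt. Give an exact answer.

-591549/200

By the power rule, an antiderivative is F(t) = -6*t**5/5 + 5*t**4/4 + t**3/3 - 3*t**2/2 - 5*t - 1/(2*t**2).
Then F(5) - F(2) = (-896881/300) - (-3823/120) = -591549/200.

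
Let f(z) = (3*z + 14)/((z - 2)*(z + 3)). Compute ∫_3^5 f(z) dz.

-2*log(2) + 5*log(3)

Factor the denominator: z**2 + z - 6 = (z + 3)(z - 2).
Partial fractions: (3*z + 14)/((z - 2)*(z + 3)) = -1/(z + 3) + 4/(z - 2).
An antiderivative is F(z) = 4*log(z - 2) - log(z + 3).
Then F(5) - F(3) = (log(81/8)) - (-log(6)) = -2*log(2) + 5*log(3).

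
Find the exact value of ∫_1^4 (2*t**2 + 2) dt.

By the power rule, an antiderivative is F(t) = 2*t**3/3 + 2*t.
Then F(4) - F(1) = (152/3) - (8/3) = 48.

48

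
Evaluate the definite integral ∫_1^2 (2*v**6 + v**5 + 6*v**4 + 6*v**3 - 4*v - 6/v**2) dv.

By the power rule, an antiderivative is F(v) = 2*v**7/7 + v**6/6 + 6*v**5/5 + 3*v**4/2 - 2*v**2 + 6/v.
Then F(2) - F(1) = (10987/105) - (751/105) = 3412/35.

3412/35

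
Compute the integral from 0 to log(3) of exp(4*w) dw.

Let u = exp(w), so du = exp(w) dw. When w = 0, u = 1; when w = log(3), u = 3.
The integral becomes ∫ u**3 du from 1 to 3, with antiderivative u**4/4.
Back in w: F(w) = exp(4*w)/4.
Then F(log(3)) - F(0) = (81/4) - (1/4) = 20.

20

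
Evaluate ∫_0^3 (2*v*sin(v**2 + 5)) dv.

-cos(14) + cos(5)

Let u = v**2 + 5, so du = 2*v dv. When v = 0, u = 5; when v = 3, u = 14.
The integral becomes ∫ sin(u) du from 5 to 14, with antiderivative -cos(u).
Back in v: F(v) = -cos(v**2 + 5).
Then F(3) - F(0) = (-cos(14)) - (-cos(5)) = -cos(14) + cos(5).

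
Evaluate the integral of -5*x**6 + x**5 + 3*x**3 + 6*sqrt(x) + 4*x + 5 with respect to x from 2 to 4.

-74854/7 - 8*sqrt(2)

By the power rule, an antiderivative is F(x) = -5*x**7/7 + x**6/6 + 3*x**4/4 + 4*x**(3/2) + 2*x**2 + 5*x.
Then F(4) - F(2) = (-225628/21) - (-1066/21 + 8*sqrt(2)) = -74854/7 - 8*sqrt(2).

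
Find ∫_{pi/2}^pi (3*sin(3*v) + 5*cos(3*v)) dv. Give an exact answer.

An antiderivative is F(v) = 5*sin(3*v)/3 - cos(3*v).
Then F(pi) - F(pi/2) = (1) - (-5/3) = 8/3.

8/3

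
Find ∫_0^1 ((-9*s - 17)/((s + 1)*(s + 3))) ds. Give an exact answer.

Factor the denominator: s**2 + 4*s + 3 = (s + 3)(s + 1).
Partial fractions: (-9*s - 17)/((s + 1)*(s + 3)) = -5/(s + 3) - 4/(s + 1).
An antiderivative is F(s) = -4*log(s + 1) - 5*log(s + 3).
Then F(1) - F(0) = (-14*log(2)) - (-5*log(3)) = -14*log(2) + 5*log(3).

-14*log(2) + 5*log(3)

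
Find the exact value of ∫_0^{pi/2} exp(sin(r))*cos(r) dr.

-1 + E

Let u = sin(r), so du = cos(r) dr. When r = 0, u = 0; when r = pi/2, u = 1.
The integral becomes ∫ exp(u) du from 0 to 1, with antiderivative exp(u).
Back in r: F(r) = exp(sin(r)).
Then F(pi/2) - F(0) = (E) - (1) = -1 + E.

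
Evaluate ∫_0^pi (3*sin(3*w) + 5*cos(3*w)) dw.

2

An antiderivative is F(w) = 5*sin(3*w)/3 - cos(3*w).
Then F(pi) - F(0) = (1) - (-1) = 2.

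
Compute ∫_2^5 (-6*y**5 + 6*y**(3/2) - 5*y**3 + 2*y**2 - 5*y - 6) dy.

-65259/4 - 48*sqrt(2)/5 + 60*sqrt(5)

By the power rule, an antiderivative is F(y) = -y**6 + 12*y**(5/2)/5 - 5*y**4/4 + 2*y**3/3 - 5*y**2/2 - 6*y.
Then F(5) - F(2) = (-196985/12 + 60*sqrt(5)) - (-302/3 + 48*sqrt(2)/5) = -65259/4 - 48*sqrt(2)/5 + 60*sqrt(5).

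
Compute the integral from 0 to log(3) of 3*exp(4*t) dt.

60

Let u = exp(t), so du = exp(t) dt. When t = 0, u = 1; when t = log(3), u = 3.
The integral becomes 3·∫ u**3 du from 1 to 3, with antiderivative 3*u**4/4.
Back in t: F(t) = 3*exp(4*t)/4.
Then F(log(3)) - F(0) = (243/4) - (3/4) = 60.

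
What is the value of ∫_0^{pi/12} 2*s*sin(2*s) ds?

Integrate by parts once (u = s, dv = 2*sin(2*s) ds).
An antiderivative is F(s) = -s*cos(2*s) + sin(2*s)/2.
Then F(pi/12) - F(0) = (-sqrt(3)*pi/24 + 1/4) - (0) = -sqrt(3)*pi/24 + 1/4.

-sqrt(3)*pi/24 + 1/4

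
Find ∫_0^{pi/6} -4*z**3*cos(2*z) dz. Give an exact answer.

Integrate by parts 3 times (u = z^3, dv = -4*cos(2*z) dz).
An antiderivative is F(z) = -2*z**3*sin(2*z) - 3*z**2*cos(2*z) + 3*z*sin(2*z) + 3*cos(2*z)/2.
Then F(pi/6) - F(0) = (-pi**2/24 - sqrt(3)*pi**3/216 + 3/4 + sqrt(3)*pi/4) - (3/2) = -3/4 - pi**2/24 - sqrt(3)*pi**3/216 + sqrt(3)*pi/4.

-3/4 - pi**2/24 - sqrt(3)*pi**3/216 + sqrt(3)*pi/4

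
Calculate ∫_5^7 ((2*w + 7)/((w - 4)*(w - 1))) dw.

Factor the denominator: w**2 - 5*w + 4 = (w - 1)(w - 4).
Partial fractions: (2*w + 7)/((w - 4)*(w - 1)) = -3/(w - 1) + 5/(w - 4).
An antiderivative is F(w) = 5*log(w - 4) - 3*log(w - 1).
Then F(7) - F(5) = (log(9/8)) - (-log(64)) = log(72).

log(72)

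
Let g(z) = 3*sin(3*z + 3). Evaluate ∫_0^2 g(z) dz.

cos(3) - cos(9)

Let u = 3*z + 3, so du = 3 dz. When z = 0, u = 3; when z = 2, u = 9.
The integral becomes ∫ sin(u) du from 3 to 9, with antiderivative -cos(u).
Back in z: F(z) = -cos(3*z + 3).
Then F(2) - F(0) = (-cos(9)) - (-cos(3)) = cos(3) - cos(9).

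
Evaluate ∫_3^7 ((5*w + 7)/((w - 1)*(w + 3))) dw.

Factor the denominator: w**2 + 2*w - 3 = (w + 3)(w - 1).
Partial fractions: (5*w + 7)/((w - 1)*(w + 3)) = 2/(w + 3) + 3/(w - 1).
An antiderivative is F(w) = 3*log(w - 1) + 2*log(w + 3).
Then F(7) - F(3) = (2*log(5) + 3*log(3) + 5*log(2)) - (2*log(3) + 5*log(2)) = log(75).

log(75)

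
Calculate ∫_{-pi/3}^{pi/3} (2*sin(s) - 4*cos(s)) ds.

-4*sqrt(3)

An antiderivative is F(s) = -4*sin(s) - 2*cos(s).
Then F(pi/3) - F(-pi/3) = (-2*sqrt(3) - 1) - (-1 + 2*sqrt(3)) = -4*sqrt(3).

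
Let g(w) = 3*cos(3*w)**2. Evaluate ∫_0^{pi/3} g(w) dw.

pi/2

Use the identity cos^2(3*w) = (1 + cos(6*w))/2.
An antiderivative is F(w) = 3*w/2 + sin(6*w)/4.
Then F(pi/3) - F(0) = (pi/2) - (0) = pi/2.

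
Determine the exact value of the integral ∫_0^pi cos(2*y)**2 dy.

pi/2

Use the identity cos^2(2*y) = (1 + cos(4*y))/2.
An antiderivative is F(y) = y/2 + sin(4*y)/8.
Then F(pi) - F(0) = (pi/2) - (0) = pi/2.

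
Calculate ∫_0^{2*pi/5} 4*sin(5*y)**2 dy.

4*pi/5

Use the identity sin^2(5*y) = (1 - cos(10*y))/2.
An antiderivative is F(y) = 2*y - sin(10*y)/5.
Then F(2*pi/5) - F(0) = (4*pi/5) - (0) = 4*pi/5.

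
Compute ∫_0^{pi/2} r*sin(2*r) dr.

pi/4

Integrate by parts once (u = r, dv = sin(2*r) dr).
An antiderivative is F(r) = -r*cos(2*r)/2 + sin(2*r)/4.
Then F(pi/2) - F(0) = (pi/4) - (0) = pi/4.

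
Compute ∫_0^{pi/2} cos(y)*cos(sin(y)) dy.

sin(1)

Let u = sin(y), so du = cos(y) dy. When y = 0, u = 0; when y = pi/2, u = 1.
The integral becomes ∫ cos(u) du from 0 to 1, with antiderivative sin(u).
Back in y: F(y) = sin(sin(y)).
Then F(pi/2) - F(0) = (sin(1)) - (0) = sin(1).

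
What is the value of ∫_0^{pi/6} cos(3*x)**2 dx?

pi/12

Use the identity cos^2(3*x) = (1 + cos(6*x))/2.
An antiderivative is F(x) = x/2 + sin(6*x)/12.
Then F(pi/6) - F(0) = (pi/12) - (0) = pi/12.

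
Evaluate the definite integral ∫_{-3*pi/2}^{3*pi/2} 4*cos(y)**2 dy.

Use the identity cos^2(y) = (1 + cos(2*y))/2.
An antiderivative is F(y) = 2*y + sin(2*y).
Then F(3*pi/2) - F(-3*pi/2) = (3*pi) - (-3*pi) = 6*pi.

6*pi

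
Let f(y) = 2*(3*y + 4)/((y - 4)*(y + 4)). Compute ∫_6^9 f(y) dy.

-6*log(2) + 2*log(5) + 2*log(13)

Factor the denominator: y**2 - 16 = (y + 4)(y - 4).
Partial fractions: 2*(3*y + 4)/((y - 4)*(y + 4)) = 2/(y + 4) + 4/(y - 4).
An antiderivative is F(y) = 4*log(y - 4) + 2*log(y + 4).
Then F(9) - F(6) = (2*log(13) + 4*log(5)) - (2*log(5) + 6*log(2)) = -6*log(2) + 2*log(5) + 2*log(13).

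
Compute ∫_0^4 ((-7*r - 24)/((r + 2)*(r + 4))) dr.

Factor the denominator: r**2 + 6*r + 8 = (r + 4)(r + 2).
Partial fractions: (-7*r - 24)/((r + 2)*(r + 4)) = -2/(r + 4) - 5/(r + 2).
An antiderivative is F(r) = -5*log(r + 2) - 2*log(r + 4).
Then F(4) - F(0) = (-11*log(2) - 5*log(3)) - (-9*log(2)) = -5*log(3) - 2*log(2).

-5*log(3) - 2*log(2)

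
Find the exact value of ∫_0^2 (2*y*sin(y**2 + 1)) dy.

-cos(5) + cos(1)

Let u = y**2 + 1, so du = 2*y dy. When y = 0, u = 1; when y = 2, u = 5.
The integral becomes ∫ sin(u) du from 1 to 5, with antiderivative -cos(u).
Back in y: F(y) = -cos(y**2 + 1).
Then F(2) - F(0) = (-cos(5)) - (-cos(1)) = -cos(5) + cos(1).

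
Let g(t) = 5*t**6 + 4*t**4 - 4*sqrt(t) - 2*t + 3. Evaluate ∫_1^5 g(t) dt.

By the power rule, an antiderivative is F(t) = 5*t**7/7 + 4*t**5/5 - 8*t**(3/2)/3 - t**2 + 3*t.
Then F(5) - F(1) = (408055/7 - 40*sqrt(5)/3) - (89/105) = 6120736/105 - 40*sqrt(5)/3.

6120736/105 - 40*sqrt(5)/3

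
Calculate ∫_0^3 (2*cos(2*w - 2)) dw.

sin(4) + sin(2)

Let u = 2*w - 2, so du = 2 dw. When w = 0, u = -2; when w = 3, u = 4.
The integral becomes ∫ cos(u) du from -2 to 4, with antiderivative sin(u).
Back in w: F(w) = sin(2*w - 2).
Then F(3) - F(0) = (sin(4)) - (-sin(2)) = sin(4) + sin(2).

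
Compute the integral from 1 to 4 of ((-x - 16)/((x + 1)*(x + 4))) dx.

-9*log(5) + 17*log(2)

Factor the denominator: x**2 + 5*x + 4 = (x + 4)(x + 1).
Partial fractions: (-x - 16)/((x + 1)*(x + 4)) = 4/(x + 4) - 5/(x + 1).
An antiderivative is F(x) = -5*log(x + 1) + 4*log(x + 4).
Then F(4) - F(1) = (-5*log(5) + 12*log(2)) - (-5*log(2) + 4*log(5)) = -9*log(5) + 17*log(2).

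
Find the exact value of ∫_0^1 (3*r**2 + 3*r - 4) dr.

-3/2

By the power rule, an antiderivative is F(r) = r**3 + 3*r**2/2 - 4*r.
Then F(1) - F(0) = (-3/2) - (0) = -3/2.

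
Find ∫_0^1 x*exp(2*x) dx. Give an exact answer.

Integrate by parts once (u = x, dv = exp(2*x) dx).
An antiderivative is F(x) = (2*x - 1)*exp(2*x)/4.
Then F(1) - F(0) = (exp(2)/4) - (-1/4) = 1/4 + exp(2)/4.

1/4 + exp(2)/4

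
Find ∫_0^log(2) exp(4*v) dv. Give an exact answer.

15/4

Let u = exp(v), so du = exp(v) dv. When v = 0, u = 1; when v = log(2), u = 2.
The integral becomes ∫ u**3 du from 1 to 2, with antiderivative u**4/4.
Back in v: F(v) = exp(4*v)/4.
Then F(log(2)) - F(0) = (4) - (1/4) = 15/4.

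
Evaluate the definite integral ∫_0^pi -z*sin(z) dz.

Integrate by parts once (u = z, dv = -sin(z) dz).
An antiderivative is F(z) = z*cos(z) - sin(z).
Then F(pi) - F(0) = (-pi) - (0) = -pi.

-pi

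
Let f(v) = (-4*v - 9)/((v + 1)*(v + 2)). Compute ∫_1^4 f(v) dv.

-5*log(5) + 6*log(2)

Factor the denominator: v**2 + 3*v + 2 = (v + 2)(v + 1).
Partial fractions: (-4*v - 9)/((v + 1)*(v + 2)) = 1/(v + 2) - 5/(v + 1).
An antiderivative is F(v) = -5*log(v + 1) + log(v + 2).
Then F(4) - F(1) = (-5*log(5) + log(2) + log(3)) - (log(3/32)) = -5*log(5) + 6*log(2).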